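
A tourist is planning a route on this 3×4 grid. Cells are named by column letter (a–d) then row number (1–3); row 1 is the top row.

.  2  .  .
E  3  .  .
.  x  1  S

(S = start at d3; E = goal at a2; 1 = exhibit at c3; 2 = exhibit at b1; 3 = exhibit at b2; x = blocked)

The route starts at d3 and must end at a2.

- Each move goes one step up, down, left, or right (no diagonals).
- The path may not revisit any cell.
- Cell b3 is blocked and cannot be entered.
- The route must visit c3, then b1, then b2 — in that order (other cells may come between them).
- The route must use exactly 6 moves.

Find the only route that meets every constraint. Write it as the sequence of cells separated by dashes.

The waypoints must appear in the order c3, b1, b2, with no cell reused.
Route from d3: left 1 to c3, up 2 to c1, left 1 to b1, down 1 to b2, left 1 to a2 — 6 moves in all.
Check: order respected (1 at step 1, 2 at step 4, 3 at step 5); 6 moves as required.

d3 - c3 - c2 - c1 - b1 - b2 - a2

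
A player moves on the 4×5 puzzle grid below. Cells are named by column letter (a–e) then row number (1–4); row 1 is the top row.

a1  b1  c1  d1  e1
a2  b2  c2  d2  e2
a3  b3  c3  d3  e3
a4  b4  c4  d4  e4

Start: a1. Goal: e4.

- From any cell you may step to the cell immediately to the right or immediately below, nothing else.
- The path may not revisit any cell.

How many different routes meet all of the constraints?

A right/down-only route from a1 to e4 makes exactly 3 down-moves and 4 right-moves in some order.
With no other constraints that would be C(7,3) = 35 routes.
That gives 35 routes.

35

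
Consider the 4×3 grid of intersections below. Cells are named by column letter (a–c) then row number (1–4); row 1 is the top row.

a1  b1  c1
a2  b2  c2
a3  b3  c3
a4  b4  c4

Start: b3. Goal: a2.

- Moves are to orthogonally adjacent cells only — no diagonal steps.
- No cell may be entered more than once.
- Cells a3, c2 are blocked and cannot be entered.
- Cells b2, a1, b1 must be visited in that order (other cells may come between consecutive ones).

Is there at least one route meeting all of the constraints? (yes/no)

no

Ignoring the required order, 1 revisit-free route from b3 to a2 passes through all of b2, a1, and b1; the waypoint orders that occur are b2 → b1 → a1 (1) — never b2 → a1 → b1.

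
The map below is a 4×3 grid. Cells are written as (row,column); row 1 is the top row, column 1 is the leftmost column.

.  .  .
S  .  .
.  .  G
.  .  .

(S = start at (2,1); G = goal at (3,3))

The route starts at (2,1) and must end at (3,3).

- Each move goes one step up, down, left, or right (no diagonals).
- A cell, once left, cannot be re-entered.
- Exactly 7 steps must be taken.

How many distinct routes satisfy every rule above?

Need simple routes of exactly 7 moves from (2,1) to (3,3) (Manhattan distance 3, so 2 moves are spent on a detour and 2 undoing it).
Enumerating: (2,1) (1,1) (1,2) (2,2) (3,2) (4,2) (4,3) (3,3) | (2,1) (1,1) (1,2) (1,3) (2,3) (2,2) (3,2) (3,3) | (2,1) (3,1) (4,1) (4,2) (3,2) (2,2) (2,3) (3,3) | (2,1) (3,1) (3,2) (2,2) (1,2) (1,3) (2,3) (3,3) | (2,1) (2,2) (3,2) (3,1) (4,1) (4,2) (4,3) (3,3).
That gives 5 routes.

5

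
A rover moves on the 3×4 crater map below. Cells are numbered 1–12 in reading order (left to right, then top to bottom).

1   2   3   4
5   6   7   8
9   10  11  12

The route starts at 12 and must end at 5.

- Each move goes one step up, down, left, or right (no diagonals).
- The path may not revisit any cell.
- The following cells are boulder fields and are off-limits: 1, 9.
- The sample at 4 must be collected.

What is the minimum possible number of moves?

Any route passes through 4 somewhere between 12 and 5. Summing Manhattan distances along the two legs (12 → 4 → 5) gives a lower bound of 2 + 4 = 6 moves.
A route of 6 moves achieves this: 12 → 8 → 4 → 3 → 7 → 6 → 5.
Since 6 matches the lower bound, it is optimal.

6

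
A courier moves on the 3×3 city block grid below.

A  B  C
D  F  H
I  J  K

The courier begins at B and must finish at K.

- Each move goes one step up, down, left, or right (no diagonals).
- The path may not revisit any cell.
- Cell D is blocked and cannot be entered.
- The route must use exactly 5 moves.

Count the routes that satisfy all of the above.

1

Need simple routes of exactly 5 moves from B to K (Manhattan distance 3, so 1 moves are spent on a detour and 1 undoing it).
Enumerating: B C H F J K.
That gives 1 route.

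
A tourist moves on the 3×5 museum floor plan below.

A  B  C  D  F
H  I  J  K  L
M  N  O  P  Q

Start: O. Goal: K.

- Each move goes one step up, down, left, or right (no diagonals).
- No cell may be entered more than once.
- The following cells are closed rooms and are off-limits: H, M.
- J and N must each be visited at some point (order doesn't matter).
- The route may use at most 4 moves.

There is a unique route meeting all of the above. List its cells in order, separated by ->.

O -> N -> I -> J -> K

The budget equals the shortest possible length, so every move has to be on a shortest route through the required cells.
Route from O: left to N, up to I, 2× right (reaching K) — 4 moves in all.
Check: all required cells visited; 4 ≤ 4 moves.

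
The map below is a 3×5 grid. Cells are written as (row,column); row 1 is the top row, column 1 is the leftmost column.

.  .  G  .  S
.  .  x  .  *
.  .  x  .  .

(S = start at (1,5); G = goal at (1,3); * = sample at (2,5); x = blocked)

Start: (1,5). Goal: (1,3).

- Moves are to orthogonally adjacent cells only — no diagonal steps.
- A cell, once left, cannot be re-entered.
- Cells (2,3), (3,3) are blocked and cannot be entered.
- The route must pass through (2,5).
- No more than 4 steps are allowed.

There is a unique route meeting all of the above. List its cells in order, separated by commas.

The budget equals the shortest possible length, so every move has to be on a shortest route through the required cells.
Route from (1,5): down to (2,5), left to (2,4), up to (1,4), left to (1,3) — 4 moves in all.
Check: all required cells visited; 4 ≤ 4 moves.

(1,5), (2,5), (2,4), (1,4), (1,3)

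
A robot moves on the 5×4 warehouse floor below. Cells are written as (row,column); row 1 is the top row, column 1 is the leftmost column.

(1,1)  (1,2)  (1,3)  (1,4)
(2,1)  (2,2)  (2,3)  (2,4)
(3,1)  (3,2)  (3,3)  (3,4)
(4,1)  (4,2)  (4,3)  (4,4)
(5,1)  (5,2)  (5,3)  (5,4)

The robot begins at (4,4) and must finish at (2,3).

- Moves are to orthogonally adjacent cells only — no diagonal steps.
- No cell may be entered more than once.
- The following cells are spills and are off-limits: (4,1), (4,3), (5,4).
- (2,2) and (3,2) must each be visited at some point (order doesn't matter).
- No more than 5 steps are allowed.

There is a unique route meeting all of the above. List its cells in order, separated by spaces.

(4,4) (3,4) (3,3) (3,2) (2,2) (2,3)

Any route must reach (2,2) and (3,2) and still end at (2,3) within 5 moves, so the order of the required stops is forced.
Route from (4,4): up to (3,4), 2× left (reaching (3,2)), up to (2,2), right to (2,3) — 5 moves in all.
Check: all required cells visited; 5 ≤ 5 moves.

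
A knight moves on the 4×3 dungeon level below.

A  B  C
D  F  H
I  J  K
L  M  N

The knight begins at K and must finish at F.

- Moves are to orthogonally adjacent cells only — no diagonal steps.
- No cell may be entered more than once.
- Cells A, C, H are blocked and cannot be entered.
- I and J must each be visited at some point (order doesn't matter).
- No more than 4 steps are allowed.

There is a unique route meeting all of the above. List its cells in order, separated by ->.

K -> J -> I -> D -> F

Any route must reach I and J and still end at F within 4 moves, so the order of the required stops is forced.
Route from K: left 2 to I, up 1 to D, right 1 to F — 4 moves in all.
Check: all required cells visited; 4 ≤ 4 moves.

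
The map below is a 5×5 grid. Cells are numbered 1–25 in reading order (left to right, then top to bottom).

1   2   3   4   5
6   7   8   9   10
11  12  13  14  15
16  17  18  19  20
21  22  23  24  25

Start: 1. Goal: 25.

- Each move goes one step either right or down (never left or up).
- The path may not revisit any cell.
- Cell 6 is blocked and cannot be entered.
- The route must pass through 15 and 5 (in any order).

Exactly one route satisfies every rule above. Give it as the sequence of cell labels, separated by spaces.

1 2 3 4 5 10 15 20 25

Moves only go right or down, so the column and row indices never decrease.
Route from 1: 4× right (reaching 5), 4× down (reaching 25) — 8 moves in all.
Check: all required cells visited.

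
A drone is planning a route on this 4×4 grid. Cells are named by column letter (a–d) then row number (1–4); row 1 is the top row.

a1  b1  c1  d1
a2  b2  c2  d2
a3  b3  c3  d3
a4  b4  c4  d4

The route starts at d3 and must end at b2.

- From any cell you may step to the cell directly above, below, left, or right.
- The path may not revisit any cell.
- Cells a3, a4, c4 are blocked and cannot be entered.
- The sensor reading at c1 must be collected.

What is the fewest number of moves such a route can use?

Any route passes through c1 somewhere between d3 and b2. Summing Manhattan distances along the two legs (d3 → c1 → b2) gives a lower bound of 3 + 2 = 5 moves.
A route of 5 moves achieves this: d3 → d2 → d1 → c1 → c2 → b2.
Since 5 matches the lower bound, it is optimal.

5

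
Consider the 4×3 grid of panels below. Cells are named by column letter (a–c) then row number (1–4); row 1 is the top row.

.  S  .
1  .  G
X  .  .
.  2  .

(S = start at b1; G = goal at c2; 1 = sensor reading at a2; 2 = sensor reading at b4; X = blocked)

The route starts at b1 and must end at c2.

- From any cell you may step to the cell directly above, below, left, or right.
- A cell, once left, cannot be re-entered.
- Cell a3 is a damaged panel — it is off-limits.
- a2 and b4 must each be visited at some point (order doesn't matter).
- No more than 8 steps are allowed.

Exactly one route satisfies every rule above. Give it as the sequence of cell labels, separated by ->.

b1 -> a1 -> a2 -> b2 -> b3 -> b4 -> c4 -> c3 -> c2

Any route must reach a2 and b4 and still end at c2 within 8 moves, so the order of the required stops is forced.
Route from b1: left 1 to a1, down 1 to a2, right 1 to b2, down 2 to b4, right 1 to c4, up 2 to c2 — 8 moves in all.
Check: all required cells visited; 8 ≤ 8 moves.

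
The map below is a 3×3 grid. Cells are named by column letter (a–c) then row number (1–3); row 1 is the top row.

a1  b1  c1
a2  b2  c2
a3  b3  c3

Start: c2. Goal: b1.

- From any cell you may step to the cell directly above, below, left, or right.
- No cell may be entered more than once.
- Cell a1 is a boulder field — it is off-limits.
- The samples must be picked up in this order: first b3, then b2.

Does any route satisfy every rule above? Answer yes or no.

One route that works: c2 → c3 → b3 → b2 → b1.

yes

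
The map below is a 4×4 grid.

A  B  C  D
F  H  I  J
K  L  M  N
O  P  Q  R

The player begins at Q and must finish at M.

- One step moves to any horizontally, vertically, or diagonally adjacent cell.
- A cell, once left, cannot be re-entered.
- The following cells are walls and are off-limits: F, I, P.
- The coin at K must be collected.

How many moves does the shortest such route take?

Any route passes through K somewhere between Q and M. Summing Chebyshev distances along the two legs (Q → K → M) gives a lower bound of 2 + 2 = 4 moves.
A route of 4 moves achieves this: Q → L → K → H → M.
Since 4 matches the lower bound, it is optimal.

4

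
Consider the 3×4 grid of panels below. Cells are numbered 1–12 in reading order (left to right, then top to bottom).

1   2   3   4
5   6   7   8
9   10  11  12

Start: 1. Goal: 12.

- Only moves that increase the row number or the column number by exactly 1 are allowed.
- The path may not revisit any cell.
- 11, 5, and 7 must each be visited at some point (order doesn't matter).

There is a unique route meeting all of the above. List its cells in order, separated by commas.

1, 5, 6, 7, 11, 12

Moves only go right or down, so the column and row indices never decrease.
Route from 1: down 1 to 5, right 2 to 7, down 1 to 11, right 1 to 12 — 5 moves in all.
Check: all required cells visited.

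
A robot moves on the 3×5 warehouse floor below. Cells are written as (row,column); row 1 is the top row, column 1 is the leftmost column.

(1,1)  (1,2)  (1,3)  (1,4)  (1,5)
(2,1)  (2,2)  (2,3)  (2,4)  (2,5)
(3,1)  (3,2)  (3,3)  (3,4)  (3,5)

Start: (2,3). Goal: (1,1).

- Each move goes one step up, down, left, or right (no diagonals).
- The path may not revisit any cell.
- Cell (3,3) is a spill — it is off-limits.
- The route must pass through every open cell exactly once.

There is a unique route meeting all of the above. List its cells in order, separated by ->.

(2,3) -> (2,4) -> (3,4) -> (3,5) -> (2,5) -> (1,5) -> (1,4) -> (1,3) -> (1,2) -> (2,2) -> (3,2) -> (3,1) -> (2,1) -> (1,1)

Need to visit all 14 open cells exactly once, starting at (2,3) and ending at (1,1).
Route from (2,3): right to (2,4), down to (3,4), right to (3,5), 2× up (reaching (1,5)), 3× left (reaching (1,2)), 2× down (reaching (3,2)), left to (3,1), 2× up (reaching (1,1)) — 13 moves in all.
Check: all 14 open cells covered.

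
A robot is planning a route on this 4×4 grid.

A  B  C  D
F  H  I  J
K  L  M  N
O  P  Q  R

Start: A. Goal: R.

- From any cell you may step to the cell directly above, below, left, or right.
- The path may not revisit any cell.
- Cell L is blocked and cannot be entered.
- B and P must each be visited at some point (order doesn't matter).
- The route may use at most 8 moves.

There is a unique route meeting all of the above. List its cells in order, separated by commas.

The budget equals the shortest possible length, so every move has to be on a shortest route through the required cells.
Route from A: right to B, down to H, left to F, 2× down (reaching O), 3× right (reaching R) — 8 moves in all.
Check: all required cells visited; 8 ≤ 8 moves.

A, B, H, F, K, O, P, Q, R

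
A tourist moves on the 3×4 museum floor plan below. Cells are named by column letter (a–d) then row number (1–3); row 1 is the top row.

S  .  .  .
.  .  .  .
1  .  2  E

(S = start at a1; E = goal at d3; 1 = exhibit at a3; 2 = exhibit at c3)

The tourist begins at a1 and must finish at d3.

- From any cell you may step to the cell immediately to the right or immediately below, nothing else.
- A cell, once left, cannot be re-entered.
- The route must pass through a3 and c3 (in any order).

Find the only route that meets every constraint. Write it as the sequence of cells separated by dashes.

Moves only go right or down, so the column and row indices never decrease.
Route from a1: down 2 to a3, right 3 to d3 — 5 moves in all.
Check: all required cells visited.

a1 - a2 - a3 - b3 - c3 - d3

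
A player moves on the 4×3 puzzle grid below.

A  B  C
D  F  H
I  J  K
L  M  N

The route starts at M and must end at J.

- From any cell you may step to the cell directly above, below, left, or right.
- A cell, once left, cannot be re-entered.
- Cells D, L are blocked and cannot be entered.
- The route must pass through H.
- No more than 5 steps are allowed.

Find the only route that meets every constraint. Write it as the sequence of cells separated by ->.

The 5-move cap with required stops at H leaves no slack for detours.
Route from M: right 1 to N, up 2 to H, left 1 to F, down 1 to J — 5 moves in all.
Check: all required cells visited; 5 ≤ 5 moves.

M -> N -> K -> H -> F -> J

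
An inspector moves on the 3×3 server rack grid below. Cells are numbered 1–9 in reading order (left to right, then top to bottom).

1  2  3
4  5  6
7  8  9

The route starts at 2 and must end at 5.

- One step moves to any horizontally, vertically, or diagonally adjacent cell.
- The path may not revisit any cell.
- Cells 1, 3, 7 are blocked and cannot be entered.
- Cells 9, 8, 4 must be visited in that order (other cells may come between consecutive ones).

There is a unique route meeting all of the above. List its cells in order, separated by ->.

2 -> 6 -> 9 -> 8 -> 4 -> 5

The waypoints must appear in the order 9, 8, 4, with no cell reused.
Route from 2: down-right 1 to 6, down 1 to 9, left 1 to 8, up-left 1 to 4, right 1 to 5 — 5 moves in all.
Check: order respected (9 at step 2, 8 at step 3, 4 at step 4).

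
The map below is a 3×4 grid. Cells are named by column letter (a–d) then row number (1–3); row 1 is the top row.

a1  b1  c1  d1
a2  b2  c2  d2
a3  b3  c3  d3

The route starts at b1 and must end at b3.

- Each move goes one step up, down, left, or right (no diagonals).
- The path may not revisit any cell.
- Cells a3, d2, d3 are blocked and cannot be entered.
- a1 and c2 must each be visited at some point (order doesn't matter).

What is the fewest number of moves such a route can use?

Any route passes through a1 and c2 in some order between b1 and b3. Summing Manhattan distances along each leg and taking the cheapest ordering (b1 → a1 → c2 → b3) gives a lower bound of 1 + 3 + 2 = 6 moves.
A route of 6 moves achieves this: b1 → a1 → a2 → b2 → c2 → c3 → b3.
Since 6 matches the lower bound, it is optimal.

6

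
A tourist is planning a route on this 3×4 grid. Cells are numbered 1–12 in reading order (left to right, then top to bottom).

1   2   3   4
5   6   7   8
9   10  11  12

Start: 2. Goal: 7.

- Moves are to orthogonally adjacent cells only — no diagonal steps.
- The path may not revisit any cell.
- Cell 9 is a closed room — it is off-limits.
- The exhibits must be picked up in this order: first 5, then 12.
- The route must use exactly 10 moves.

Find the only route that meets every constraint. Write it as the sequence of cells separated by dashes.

2 - 1 - 5 - 6 - 10 - 11 - 12 - 8 - 4 - 3 - 7

The waypoints must appear in the order 5, 12, with no cell reused.
Route from 2: left 1 to 1, down 1 to 5, right 1 to 6, down 1 to 10, right 2 to 12, up 2 to 4, left 1 to 3, down 1 to 7 — 10 moves in all.
Check: order respected (5 at step 2, 12 at step 6); 10 moves as required.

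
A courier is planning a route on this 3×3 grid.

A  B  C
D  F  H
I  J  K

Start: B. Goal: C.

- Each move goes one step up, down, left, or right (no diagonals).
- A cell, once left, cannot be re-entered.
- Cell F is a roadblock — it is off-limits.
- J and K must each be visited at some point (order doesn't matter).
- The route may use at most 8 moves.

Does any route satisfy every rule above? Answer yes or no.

yes

One route that works: B → A → D → I → J → K → H → C.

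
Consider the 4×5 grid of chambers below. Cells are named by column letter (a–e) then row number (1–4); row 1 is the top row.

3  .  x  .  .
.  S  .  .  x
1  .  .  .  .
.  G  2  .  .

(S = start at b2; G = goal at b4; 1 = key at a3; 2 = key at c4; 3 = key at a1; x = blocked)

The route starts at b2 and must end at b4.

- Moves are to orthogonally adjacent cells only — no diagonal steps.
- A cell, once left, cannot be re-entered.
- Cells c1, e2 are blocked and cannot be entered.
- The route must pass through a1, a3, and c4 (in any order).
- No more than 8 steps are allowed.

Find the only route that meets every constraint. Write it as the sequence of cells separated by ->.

The budget equals the shortest possible length, so every move has to be on a shortest route through the required cells.
Route from b2: up to b1, left to a1, 2× down (reaching a3), 2× right (reaching c3), down to c4, left to b4 — 8 moves in all.
Check: all required cells visited; 8 ≤ 8 moves.

b2 -> b1 -> a1 -> a2 -> a3 -> b3 -> c3 -> c4 -> b4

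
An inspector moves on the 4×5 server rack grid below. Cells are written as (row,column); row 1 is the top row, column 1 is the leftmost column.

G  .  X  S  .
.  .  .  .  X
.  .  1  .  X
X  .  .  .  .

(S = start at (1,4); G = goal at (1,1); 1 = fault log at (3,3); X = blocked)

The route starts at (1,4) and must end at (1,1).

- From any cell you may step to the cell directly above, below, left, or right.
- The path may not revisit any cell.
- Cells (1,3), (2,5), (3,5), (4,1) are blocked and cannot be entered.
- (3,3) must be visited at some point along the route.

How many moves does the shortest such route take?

Any route passes through (3,3) somewhere between (1,4) and (1,1). Summing Manhattan distances along the two legs ((1,4) → (3,3) → (1,1)) gives a lower bound of 3 + 4 = 7 moves.
A route of 7 moves achieves this: (1,4) → (2,4) → (3,4) → (3,3) → (2,3) → (2,2) → (1,2) → (1,1).
Since 7 matches the lower bound, it is optimal.

7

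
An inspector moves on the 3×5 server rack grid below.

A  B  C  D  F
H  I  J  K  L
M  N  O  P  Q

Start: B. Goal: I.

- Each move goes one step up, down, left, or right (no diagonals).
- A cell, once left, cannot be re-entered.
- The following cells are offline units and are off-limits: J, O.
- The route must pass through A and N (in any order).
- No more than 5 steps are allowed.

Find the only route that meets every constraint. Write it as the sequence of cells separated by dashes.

B - A - H - M - N - I

Any route must reach A and N and still end at I within 5 moves, so the order of the required stops is forced.
Route from B: left to A, 2× down (reaching M), right to N, up to I — 5 moves in all.
Check: all required cells visited; 5 ≤ 5 moves.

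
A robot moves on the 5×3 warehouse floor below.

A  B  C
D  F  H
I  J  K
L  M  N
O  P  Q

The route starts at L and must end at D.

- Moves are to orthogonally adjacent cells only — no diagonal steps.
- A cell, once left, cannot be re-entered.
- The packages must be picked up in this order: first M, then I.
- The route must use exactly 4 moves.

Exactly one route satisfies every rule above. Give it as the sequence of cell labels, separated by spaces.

The waypoints must appear in the order M, I, with no cell reused.
Route from L: right to M, up to J, left to I, up to D — 4 moves in all.
Check: order respected (M at step 1, I at step 3); 4 moves as required.

L M J I D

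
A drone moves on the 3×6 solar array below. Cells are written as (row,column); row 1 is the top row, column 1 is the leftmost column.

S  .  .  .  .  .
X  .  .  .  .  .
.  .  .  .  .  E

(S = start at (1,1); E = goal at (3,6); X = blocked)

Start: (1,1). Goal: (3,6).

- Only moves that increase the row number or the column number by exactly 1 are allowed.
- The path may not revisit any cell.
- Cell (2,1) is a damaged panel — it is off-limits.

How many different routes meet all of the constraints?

15

A right/down-only route from (1,1) to (3,6) makes exactly 2 down-moves and 5 right-moves in some order.
With no other constraints that would be C(7,2) = 21 routes.
Subtract routes through each blocked cell (inclusion–exclusion for overlaps): − through (2,1): 6 → 15.
That gives 15 routes.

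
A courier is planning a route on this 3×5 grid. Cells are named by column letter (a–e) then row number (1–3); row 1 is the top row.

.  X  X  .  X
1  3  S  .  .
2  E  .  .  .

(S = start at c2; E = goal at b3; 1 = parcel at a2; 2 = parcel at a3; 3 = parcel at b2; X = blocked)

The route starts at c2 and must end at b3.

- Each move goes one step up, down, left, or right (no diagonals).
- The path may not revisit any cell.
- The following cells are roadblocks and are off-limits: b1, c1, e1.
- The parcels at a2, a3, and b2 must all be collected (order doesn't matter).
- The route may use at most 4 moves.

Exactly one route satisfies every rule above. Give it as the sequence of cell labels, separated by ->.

Any route must reach a2, a3, and b2 and still end at b3 within 4 moves, so the order of the required stops is forced.
Route from c2: left 2 to a2, down 1 to a3, right 1 to b3 — 4 moves in all.
Check: all required cells visited; 4 ≤ 4 moves.

c2 -> b2 -> a2 -> a3 -> b3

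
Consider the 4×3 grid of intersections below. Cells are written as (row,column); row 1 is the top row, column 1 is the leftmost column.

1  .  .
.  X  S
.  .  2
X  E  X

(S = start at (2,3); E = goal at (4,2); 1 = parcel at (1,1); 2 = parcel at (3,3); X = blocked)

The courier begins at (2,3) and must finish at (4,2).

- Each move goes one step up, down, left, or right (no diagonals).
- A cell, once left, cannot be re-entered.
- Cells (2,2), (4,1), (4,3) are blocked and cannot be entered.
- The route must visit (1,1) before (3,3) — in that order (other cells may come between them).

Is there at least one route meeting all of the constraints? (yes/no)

Even ignoring the required order, no revisit-free route from (2,3) to (4,2) manages to pass through all of (1,1) and (3,3): branching out from (2,3), every path either misses one of them or, having collected them, can no longer reach (4,2) without re-entering a cell.

no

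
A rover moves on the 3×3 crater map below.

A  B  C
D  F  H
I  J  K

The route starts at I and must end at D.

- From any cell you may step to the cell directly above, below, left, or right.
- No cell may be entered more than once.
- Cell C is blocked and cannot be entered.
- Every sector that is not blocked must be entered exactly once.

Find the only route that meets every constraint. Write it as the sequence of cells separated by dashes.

I - J - K - H - F - B - A - D

Need to visit all 8 open cells exactly once, starting at I and ending at D.
Route from I: 2× right (reaching K), up to H, left to F, up to B, left to A, down to D — 7 moves in all.
Check: all 8 open cells covered.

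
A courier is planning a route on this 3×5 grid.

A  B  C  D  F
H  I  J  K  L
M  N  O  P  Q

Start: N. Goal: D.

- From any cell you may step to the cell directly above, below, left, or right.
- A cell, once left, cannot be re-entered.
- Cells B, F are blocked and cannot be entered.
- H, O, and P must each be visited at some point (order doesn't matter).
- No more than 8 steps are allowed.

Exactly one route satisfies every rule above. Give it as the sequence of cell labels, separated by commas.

The budget equals the shortest possible length, so every move has to be on a shortest route through the required cells.
Route from N: left to M, up to H, 2× right (reaching J), down to O, right to P, 2× up (reaching D) — 8 moves in all.
Check: all required cells visited; 8 ≤ 8 moves.

N, M, H, I, J, O, P, K, D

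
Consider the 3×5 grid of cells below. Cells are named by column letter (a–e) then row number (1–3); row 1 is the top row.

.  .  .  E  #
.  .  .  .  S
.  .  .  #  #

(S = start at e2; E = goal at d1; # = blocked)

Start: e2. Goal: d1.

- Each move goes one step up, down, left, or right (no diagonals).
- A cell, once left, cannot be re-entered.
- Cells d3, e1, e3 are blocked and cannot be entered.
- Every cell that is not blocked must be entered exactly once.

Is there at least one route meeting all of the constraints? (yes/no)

Colour the cells like a checkerboard: each orthogonal step flips colour, so a Hamiltonian route alternates colours. Here there are 6 cells of one colour and 6 of the other, with start on the same colour as the goal — the counts and endpoints can't be arranged into an alternating sequence of length 12, so no Hamiltonian route exists.

no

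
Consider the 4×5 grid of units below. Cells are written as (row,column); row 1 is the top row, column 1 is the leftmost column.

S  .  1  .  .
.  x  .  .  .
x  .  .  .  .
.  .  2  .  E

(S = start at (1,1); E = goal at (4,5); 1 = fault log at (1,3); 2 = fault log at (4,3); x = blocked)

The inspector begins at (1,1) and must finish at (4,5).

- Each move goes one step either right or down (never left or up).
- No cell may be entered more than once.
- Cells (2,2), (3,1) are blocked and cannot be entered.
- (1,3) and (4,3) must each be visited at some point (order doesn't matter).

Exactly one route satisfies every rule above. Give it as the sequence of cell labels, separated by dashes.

(1,1) - (1,2) - (1,3) - (2,3) - (3,3) - (4,3) - (4,4) - (4,5)

Moves only go right or down, so the column and row indices never decrease.
Route from (1,1): right 2 to (1,3), down 3 to (4,3), right 2 to (4,5) — 7 moves in all.
Check: all required cells visited.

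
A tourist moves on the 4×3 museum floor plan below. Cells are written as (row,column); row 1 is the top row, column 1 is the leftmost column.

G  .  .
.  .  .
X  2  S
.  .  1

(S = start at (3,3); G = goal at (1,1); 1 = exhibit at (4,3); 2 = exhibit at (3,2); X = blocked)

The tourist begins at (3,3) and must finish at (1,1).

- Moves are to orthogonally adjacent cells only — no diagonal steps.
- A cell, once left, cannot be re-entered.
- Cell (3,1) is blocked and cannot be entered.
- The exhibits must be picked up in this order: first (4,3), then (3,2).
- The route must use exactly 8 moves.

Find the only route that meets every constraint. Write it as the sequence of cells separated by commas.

The waypoints must appear in the order (4,3), (3,2), with no cell reused.
Route from (3,3): down 1 to (4,3), left 1 to (4,2), up 2 to (2,2), right 1 to (2,3), up 1 to (1,3), left 2 to (1,1) — 8 moves in all.
Check: order respected (1 at step 1, 2 at step 3); 8 moves as required.

(3,3), (4,3), (4,2), (3,2), (2,2), (2,3), (1,3), (1,2), (1,1)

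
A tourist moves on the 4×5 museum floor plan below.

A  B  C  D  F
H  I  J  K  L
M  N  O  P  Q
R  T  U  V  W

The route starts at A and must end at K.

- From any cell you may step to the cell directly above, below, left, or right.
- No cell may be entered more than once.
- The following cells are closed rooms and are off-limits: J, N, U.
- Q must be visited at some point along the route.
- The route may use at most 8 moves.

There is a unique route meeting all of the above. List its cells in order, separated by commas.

A, B, C, D, F, L, Q, P, K

The 8-move cap with required stops at Q leaves no slack for detours.
Route from A: right 4 to F, down 2 to Q, left 1 to P, up 1 to K — 8 moves in all.
Check: all required cells visited; 8 ≤ 8 moves.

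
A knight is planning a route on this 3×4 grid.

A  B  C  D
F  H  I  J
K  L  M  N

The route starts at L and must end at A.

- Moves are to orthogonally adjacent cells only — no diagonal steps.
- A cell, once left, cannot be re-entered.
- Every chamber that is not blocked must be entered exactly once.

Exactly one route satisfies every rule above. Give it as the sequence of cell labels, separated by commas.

L, K, F, H, I, M, N, J, D, C, B, A

Need to visit all 12 open cells exactly once, starting at L and ending at A.
Cell K has only two open neighbours (F and L), so the path must pass straight through it: one of those is the cell it's entered from and the other is where it exits.
Route from L: left to K, up to F, 2× right (reaching I), down to M, right to N, 2× up (reaching D), 3× left (reaching A) — 11 moves in all.
Check: all 12 open cells covered.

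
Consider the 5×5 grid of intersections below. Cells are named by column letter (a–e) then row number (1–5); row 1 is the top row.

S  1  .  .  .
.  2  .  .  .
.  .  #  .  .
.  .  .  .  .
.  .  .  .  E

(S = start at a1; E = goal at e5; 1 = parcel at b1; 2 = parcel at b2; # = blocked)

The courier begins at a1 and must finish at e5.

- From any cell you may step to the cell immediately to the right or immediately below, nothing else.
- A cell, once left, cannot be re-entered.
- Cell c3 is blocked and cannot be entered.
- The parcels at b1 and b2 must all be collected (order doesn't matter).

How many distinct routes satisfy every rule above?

8

A right/down-only route from a1 to e5 makes exactly 4 down-moves and 4 right-moves in some order.
With no other constraints that would be C(8,4) = 70 routes.
A monotone route can only reach the required cells in the order b1, b2, so split there and multiply the segment counts (each segment already excludes blocked cells): a1→b1: 1; b1→b2: 1; b2→e5: 8; product = 8.
That gives 8 routes.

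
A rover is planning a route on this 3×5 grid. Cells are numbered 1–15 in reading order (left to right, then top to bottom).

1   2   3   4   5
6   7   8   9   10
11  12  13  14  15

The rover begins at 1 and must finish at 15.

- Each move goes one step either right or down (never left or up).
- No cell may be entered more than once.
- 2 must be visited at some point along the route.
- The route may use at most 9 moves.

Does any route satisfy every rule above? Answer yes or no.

One route that works: 1 → 2 → 7 → 12 → 13 → 14 → 15.

yes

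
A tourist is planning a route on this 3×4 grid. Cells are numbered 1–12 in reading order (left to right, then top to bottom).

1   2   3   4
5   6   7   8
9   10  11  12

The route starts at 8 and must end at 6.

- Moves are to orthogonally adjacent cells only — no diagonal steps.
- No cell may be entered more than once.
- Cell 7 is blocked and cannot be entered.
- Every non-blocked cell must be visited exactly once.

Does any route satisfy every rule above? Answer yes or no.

no

Exhausting the options from 8, every branch either dead-ends against blocked cells, would have to re-enter a cell already used, or reaches the goal with a constraint still unmet.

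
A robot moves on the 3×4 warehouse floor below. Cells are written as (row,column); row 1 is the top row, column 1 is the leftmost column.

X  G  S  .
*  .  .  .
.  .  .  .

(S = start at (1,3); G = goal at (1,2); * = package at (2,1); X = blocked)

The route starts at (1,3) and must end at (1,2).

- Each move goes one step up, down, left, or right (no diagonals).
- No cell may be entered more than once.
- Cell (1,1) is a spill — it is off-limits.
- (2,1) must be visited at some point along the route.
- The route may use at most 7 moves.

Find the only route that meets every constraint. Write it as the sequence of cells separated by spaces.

(1,3) (2,3) (3,3) (3,2) (3,1) (2,1) (2,2) (1,2)

The 7-move cap with required stops at (2,1) leaves no slack for detours.
Route from (1,3): down 2 to (3,3), left 2 to (3,1), up 1 to (2,1), right 1 to (2,2), up 1 to (1,2) — 7 moves in all.
Check: all required cells visited; 7 ≤ 7 moves.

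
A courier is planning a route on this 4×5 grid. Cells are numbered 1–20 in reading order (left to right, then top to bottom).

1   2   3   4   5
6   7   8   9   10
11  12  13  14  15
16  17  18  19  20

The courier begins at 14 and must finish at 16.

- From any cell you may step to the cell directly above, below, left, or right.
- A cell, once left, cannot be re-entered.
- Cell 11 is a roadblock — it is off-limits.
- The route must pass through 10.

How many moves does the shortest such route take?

Any route passes through 10 somewhere between 14 and 16. Summing Manhattan distances along the two legs (14 → 10 → 16) gives a lower bound of 2 + 6 = 8 moves.
A route of 8 moves achieves this: 14 → 9 → 10 → 15 → 20 → 19 → 18 → 17 → 16.
Since 8 matches the lower bound, it is optimal.

8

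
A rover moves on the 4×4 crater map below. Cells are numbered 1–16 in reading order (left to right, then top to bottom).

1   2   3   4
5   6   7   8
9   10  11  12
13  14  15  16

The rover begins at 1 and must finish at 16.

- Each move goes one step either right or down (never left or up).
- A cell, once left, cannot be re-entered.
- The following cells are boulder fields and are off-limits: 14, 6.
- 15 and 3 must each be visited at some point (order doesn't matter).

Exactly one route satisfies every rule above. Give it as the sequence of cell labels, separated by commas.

1, 2, 3, 7, 11, 15, 16

Moves only go right or down, so the column and row indices never decrease.
Route from 1: 2× right (reaching 3), 3× down (reaching 15), right to 16 — 6 moves in all.
Check: all required cells visited.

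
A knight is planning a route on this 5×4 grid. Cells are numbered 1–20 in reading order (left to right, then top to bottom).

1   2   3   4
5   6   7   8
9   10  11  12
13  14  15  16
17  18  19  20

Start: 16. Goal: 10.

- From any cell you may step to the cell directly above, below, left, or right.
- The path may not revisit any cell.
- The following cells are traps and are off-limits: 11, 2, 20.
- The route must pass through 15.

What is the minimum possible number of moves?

3

Any route passes through 15 somewhere between 16 and 10. Summing Manhattan distances along the two legs (16 → 15 → 10) gives a lower bound of 1 + 2 = 3 moves.
A route of 3 moves achieves this: 16 → 15 → 14 → 10.
Since 3 matches the lower bound, it is optimal.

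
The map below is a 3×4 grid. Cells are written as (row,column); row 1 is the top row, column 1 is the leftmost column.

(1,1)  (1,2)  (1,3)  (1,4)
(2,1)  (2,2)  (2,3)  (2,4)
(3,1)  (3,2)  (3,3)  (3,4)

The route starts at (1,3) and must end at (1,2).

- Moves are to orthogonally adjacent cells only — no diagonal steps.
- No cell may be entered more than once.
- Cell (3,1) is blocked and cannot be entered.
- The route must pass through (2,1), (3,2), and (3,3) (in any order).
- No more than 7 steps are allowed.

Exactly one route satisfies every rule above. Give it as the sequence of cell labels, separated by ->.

(1,3) -> (2,3) -> (3,3) -> (3,2) -> (2,2) -> (2,1) -> (1,1) -> (1,2)

Any route must reach (2,1), (3,2), and (3,3) and still end at (1,2) within 7 moves, so the order of the required stops is forced.
Route from (1,3): 2× down (reaching (3,3)), left to (3,2), up to (2,2), left to (2,1), up to (1,1), right to (1,2) — 7 moves in all.
Check: all required cells visited; 7 ≤ 7 moves.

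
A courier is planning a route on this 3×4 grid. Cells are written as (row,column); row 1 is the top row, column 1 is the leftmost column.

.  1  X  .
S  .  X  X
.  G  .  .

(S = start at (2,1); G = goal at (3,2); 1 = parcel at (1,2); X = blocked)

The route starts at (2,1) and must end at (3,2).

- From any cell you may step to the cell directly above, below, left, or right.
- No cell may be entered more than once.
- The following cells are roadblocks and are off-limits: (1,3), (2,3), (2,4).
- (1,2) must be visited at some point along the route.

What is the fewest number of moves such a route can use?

Any route passes through (1,2) somewhere between (2,1) and (3,2). Summing Manhattan distances along the two legs ((2,1) → (1,2) → (3,2)) gives a lower bound of 2 + 2 = 4 moves.
A route of 4 moves achieves this: (2,1) → (1,1) → (1,2) → (2,2) → (3,2).
Since 4 matches the lower bound, it is optimal.

4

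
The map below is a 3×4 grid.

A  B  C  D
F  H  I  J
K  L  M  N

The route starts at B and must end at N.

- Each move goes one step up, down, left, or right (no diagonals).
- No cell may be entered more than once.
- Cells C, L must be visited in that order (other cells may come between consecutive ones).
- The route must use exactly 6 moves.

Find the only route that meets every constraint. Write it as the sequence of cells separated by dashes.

B - C - I - H - L - M - N

The waypoints must appear in the order C, L, with no cell reused.
Route from B: right 1 to C, down 1 to I, left 1 to H, down 1 to L, right 2 to N — 6 moves in all.
Check: order respected (C at step 1, L at step 4); 6 moves as required.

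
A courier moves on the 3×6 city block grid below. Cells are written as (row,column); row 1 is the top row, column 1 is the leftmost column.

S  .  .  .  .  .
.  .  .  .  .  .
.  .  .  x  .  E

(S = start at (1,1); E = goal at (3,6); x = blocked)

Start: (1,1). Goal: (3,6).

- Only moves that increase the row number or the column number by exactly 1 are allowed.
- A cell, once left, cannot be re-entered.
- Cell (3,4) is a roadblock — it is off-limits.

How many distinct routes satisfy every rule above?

11

A right/down-only route from (1,1) to (3,6) makes exactly 2 down-moves and 5 right-moves in some order.
With no other constraints that would be C(7,2) = 21 routes.
Subtract routes through each blocked cell (inclusion–exclusion for overlaps): − through (3,4): 10 → 11.
That gives 11 routes.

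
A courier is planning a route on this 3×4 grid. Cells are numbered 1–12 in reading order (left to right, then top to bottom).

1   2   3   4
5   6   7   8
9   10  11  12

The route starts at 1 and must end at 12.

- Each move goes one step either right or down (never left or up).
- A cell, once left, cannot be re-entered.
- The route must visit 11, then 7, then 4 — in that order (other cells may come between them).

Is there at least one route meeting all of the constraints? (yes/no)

no

7 lies above 11, so going from 11 to 7 would need an upward move — but moves only go right/down, so 11 cannot be visited before 7.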